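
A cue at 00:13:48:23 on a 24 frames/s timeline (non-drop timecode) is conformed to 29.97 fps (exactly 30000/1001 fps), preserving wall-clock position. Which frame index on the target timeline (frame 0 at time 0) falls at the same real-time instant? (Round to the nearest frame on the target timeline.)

Source frame index: (0×3600 + 13×60 + 48) × 24 + 23 = 19895.
Real time: 19895 / (24) = 19895/24 s.
Target frame: (19895/24) × (30000/1001) = 24868750/1001 ≈ 24843.906 → 24844.

frame 24844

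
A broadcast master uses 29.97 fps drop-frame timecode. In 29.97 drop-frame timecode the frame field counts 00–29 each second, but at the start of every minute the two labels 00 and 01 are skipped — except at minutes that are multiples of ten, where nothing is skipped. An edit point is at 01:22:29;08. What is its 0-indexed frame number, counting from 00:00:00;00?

148330

Complete 10-minute blocks: 8, each 17982 frames → 143856.
Remaining 2 whole minutes in the current block: 1800 + 1 × 1798 = 3598 frames.
Within the current minute: 29 × 30 + 8 − 2 = 876 (labels ;00/;01 skipped at this minute). Total = 143856 + 3598 + 876 = 148330.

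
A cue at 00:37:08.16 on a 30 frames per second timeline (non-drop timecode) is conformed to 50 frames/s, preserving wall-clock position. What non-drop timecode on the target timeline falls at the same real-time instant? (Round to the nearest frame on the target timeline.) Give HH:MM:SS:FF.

00:37:08:27

Source frame index: (0×3600 + 37×60 + 8) × 30 + 16 = 66856.
Real time: 66856 / (30) = 33428/15 s.
Target frame: (33428/15) × (50) = 334280/3 ≈ 111426.667 → 111427.
At 50 labels/s: frame 111427 → 00:37:08:27.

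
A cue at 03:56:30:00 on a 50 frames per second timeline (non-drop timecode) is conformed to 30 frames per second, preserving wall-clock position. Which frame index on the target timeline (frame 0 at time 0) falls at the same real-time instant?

frame 425700

Source frame index: (3×3600 + 56×60 + 30) × 50 + 0 = 709500.
Real time: 709500 / (50) = 14190 s.
Target frame: (14190) × (30) = 425700.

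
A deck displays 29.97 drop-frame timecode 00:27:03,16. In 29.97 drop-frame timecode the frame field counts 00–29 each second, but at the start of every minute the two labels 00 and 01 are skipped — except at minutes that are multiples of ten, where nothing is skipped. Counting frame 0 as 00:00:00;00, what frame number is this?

48656

As if non-drop at 30 labels/s: (0 × 3600 + 27 × 60 + 3) × 30 + 16 = 48706.
Minute boundaries passed: 27; those not divisible by 10: 27 − 2 = 25; dropped labels = 2 × 25 = 50.
Actual frame index = 48706 − 50 = 48656.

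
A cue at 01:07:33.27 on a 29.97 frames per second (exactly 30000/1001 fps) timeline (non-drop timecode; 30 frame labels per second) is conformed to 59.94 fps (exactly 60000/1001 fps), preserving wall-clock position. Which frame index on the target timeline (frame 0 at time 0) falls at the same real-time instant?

frame 243234

Source frame index: (1×3600 + 7×60 + 33) × 30 + 27 = 121617.
Real time: 121617 / (30000/1001) = 40579539/10000 s.
Target frame: (40579539/10000) × (60000/1001) = 243234.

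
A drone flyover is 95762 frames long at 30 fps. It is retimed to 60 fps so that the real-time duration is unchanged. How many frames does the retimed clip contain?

191524 frames

Target frames = source frames × (target rate / source rate) = 95762 × (60)/(30) = 95762 × 2 = 191524.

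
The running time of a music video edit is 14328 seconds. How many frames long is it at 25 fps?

Frames = 14328 × 25 = 358200.

358200 frames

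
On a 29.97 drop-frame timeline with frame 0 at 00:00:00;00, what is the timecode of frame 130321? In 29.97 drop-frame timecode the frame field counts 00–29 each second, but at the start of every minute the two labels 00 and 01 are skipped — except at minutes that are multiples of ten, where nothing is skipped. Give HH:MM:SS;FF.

01:12:28;11

Ten DF minutes hold 17982 frames, so frame 130321 lies in block 7 (frames 125874–143855) with 4447 frames into that block.
The block's first minute is 1800 frames and the rest 1798 each; 4447 frames reaches minute 2, so 7 × 18 + 2 × 2 = 130 labels have been skipped so far.
Adding those back, label number 130321 + 130 = 130451 at 30 labels/s is 4348 s + 11 f = 1 h 12 min 28 s frame 11, i.e. 01:12:28;11.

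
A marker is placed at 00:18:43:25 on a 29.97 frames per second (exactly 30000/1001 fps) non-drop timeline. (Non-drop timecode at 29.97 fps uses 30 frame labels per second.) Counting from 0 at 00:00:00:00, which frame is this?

Total seconds to the label: (0 × 3600 + 18 × 60 + 43) = 1123.
Frame index = 1123 × 30 + 25 = 33715.

frame 33715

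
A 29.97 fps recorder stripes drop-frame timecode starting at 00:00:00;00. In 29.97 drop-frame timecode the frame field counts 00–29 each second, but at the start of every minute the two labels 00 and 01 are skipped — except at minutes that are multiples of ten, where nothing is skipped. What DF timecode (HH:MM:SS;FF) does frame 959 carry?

Ten DF minutes hold 17982 frames, so frame 959 lies in block 0 (frames 0–17981) with 959 frames into that block.
The block's first minute is 1800 frames and the rest 1798 each; 959 frames reaches minute 0, so 0 × 18 + 0 × 2 = 0 labels have been skipped so far.
Adding those back, label number 959 + 0 = 959 at 30 labels/s is 31 s + 29 f = 0 h 0 min 31 s frame 29, i.e. 00:00:31;29.

00:00:31;29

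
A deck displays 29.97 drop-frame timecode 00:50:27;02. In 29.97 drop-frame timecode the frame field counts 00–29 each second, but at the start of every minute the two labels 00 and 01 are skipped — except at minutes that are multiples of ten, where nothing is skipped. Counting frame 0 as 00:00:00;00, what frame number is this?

90722

Complete 10-minute blocks: 5, each 17982 frames → 89910.
Remaining 0 whole minutes in the current block: 0 frames.
Within the current minute: 27 × 30 + 2 = 812. Total = 89910 + 0 + 812 = 90722.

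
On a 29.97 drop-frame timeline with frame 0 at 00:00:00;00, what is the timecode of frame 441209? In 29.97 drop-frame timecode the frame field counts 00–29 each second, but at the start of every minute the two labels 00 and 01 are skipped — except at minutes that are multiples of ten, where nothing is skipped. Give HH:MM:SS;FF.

Each 10-minute DF block holds 10 × 60 × 30 − 9 × 2 = 17982 frames. 441209 ÷ 17982 → 24 full blocks, remainder 9641.
Within the partial block the first minute is 1800 frames and each further minute 1798, so 5 further minute boundaries passed. Total skipped labels = 18 × 24 + 2 × 5 = 442.
Non-drop label index = 441209 + 442 = 441651; at 30 labels/s that is 04:05:21:21, i.e. DF 04:05:21;21.

04:05:21;21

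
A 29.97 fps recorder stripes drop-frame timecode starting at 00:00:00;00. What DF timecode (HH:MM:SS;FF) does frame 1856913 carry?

17:12:39;01

Each 10-minute DF block holds 10 × 60 × 30 − 9 × 2 = 17982 frames. 1856913 ÷ 17982 → 103 full blocks, remainder 4767.
Within the partial block the first minute is 1800 frames and each further minute 1798, so 2 further minute boundaries passed. Total skipped labels = 18 × 103 + 2 × 2 = 1858.
Non-drop label index = 1856913 + 1858 = 1858771; at 30 labels/s that is 17:12:39:01, i.e. DF 17:12:39;01.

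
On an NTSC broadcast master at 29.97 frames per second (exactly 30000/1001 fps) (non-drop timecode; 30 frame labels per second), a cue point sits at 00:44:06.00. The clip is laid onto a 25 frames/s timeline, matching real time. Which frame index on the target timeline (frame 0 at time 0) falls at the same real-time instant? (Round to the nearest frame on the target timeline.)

frame 66216

Source frame index: (0×3600 + 44×60 + 6) × 30 + 0 = 79380.
Real time: 79380 / (30000/1001) = 1324323/500 s.
Target frame: (1324323/500) × (25) = 1324323/20 ≈ 66216.150 → 66216.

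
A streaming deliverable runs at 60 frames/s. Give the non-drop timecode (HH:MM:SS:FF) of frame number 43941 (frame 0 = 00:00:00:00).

43941 ÷ 60 = 732 full seconds, remainder 21 frames.
732 s = 0 h 12 min 12 s.
Timecode: 00:12:12:21.

00:12:12:21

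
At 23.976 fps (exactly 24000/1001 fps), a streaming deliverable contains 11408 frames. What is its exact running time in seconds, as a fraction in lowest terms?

Running time = 11408 ÷ (24000/1001) = 11408 × 1001/24000 = 713713/1500 s.

713713/1500 seconds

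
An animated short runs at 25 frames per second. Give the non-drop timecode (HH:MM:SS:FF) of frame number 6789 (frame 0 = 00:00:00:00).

00:04:31:14

6789 ÷ 25 = 271 full seconds, remainder 14 frames.
271 s = 0 h 4 min 31 s.
Timecode: 00:04:31:14.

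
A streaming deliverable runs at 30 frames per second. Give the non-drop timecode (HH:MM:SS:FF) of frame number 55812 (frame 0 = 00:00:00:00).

00:31:00:12

55812 ÷ 30 = 1860 full seconds, remainder 12 frames.
1860 s = 0 h 31 min 0 s.
Timecode: 00:31:00:12.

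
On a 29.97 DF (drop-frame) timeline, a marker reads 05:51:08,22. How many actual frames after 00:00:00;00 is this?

631430

Complete 10-minute blocks: 35, each 17982 frames → 629370.
Remaining 1 whole minute in the current block: 1800 + 0 × 1798 = 1800 frames.
Within the current minute: 8 × 30 + 22 − 2 = 260 (labels ;00/;01 skipped at this minute). Total = 629370 + 1800 + 260 = 631430.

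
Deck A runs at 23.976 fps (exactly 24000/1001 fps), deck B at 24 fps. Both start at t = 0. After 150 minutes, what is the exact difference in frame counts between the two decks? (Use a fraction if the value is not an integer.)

216000/1001 frames

150 min = 9000 s.
A emits 24000/1001 × 9000 = 216000000/1001 frames; B emits 24 × 9000 = 216000.
Difference = 216000/1001 frames (≈ 215.7842); B is ahead of A.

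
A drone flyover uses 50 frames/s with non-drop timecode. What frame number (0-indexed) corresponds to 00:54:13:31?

frame 162681

Total seconds to the label: (0 × 3600 + 54 × 60 + 13) = 3253.
Frame index = 3253 × 50 + 31 = 162681.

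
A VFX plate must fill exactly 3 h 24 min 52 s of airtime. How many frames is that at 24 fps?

3 h 24 min 52 s = 12292 s.
Frames = 12292 × 24 = 295008.

295008 frames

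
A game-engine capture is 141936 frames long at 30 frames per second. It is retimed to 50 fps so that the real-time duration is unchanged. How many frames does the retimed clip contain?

236560 frames

Target frames = source frames × (target rate / source rate) = 141936 × (50)/(30) = 141936 × 5/3 = 236560.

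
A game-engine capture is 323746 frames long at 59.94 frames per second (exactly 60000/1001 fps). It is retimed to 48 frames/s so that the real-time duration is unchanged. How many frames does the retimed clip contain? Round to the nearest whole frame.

259256 frames

Frames at target rate = 323746 × (48) / (60000/1001) = 162034873/625 ≈ 259255.797.
Nearest whole frame: 259256.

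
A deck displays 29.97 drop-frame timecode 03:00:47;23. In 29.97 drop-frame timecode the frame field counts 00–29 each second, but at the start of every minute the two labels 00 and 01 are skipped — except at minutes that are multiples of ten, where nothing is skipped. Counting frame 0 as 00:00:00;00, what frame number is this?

325109

As if non-drop at 30 labels/s: (3 × 3600 + 0 × 60 + 47) × 30 + 23 = 325433.
Minute boundaries passed: 180; those not divisible by 10: 180 − 18 = 162; dropped labels = 2 × 162 = 324.
Actual frame index = 325433 − 324 = 325109.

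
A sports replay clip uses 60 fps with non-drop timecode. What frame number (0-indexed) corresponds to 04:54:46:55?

Total seconds to the label: (4 × 3600 + 54 × 60 + 46) = 17686.
Frame index = 17686 × 60 + 55 = 1061215.

1061215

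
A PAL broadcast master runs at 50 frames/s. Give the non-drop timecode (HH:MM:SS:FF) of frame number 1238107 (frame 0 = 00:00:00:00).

06:52:42:07

1238107 ÷ 50 = 24762 full seconds, remainder 7 frames.
24762 s = 6 h 52 min 42 s.
Timecode: 06:52:42:07.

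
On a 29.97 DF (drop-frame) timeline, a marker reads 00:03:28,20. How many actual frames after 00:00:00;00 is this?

6254

Complete 10-minute blocks: 0, each 17982 frames → 0.
Remaining 3 whole minutes in the current block: 1800 + 2 × 1798 = 5396 frames.
Within the current minute: 28 × 30 + 20 − 2 = 858 (labels ;00/;01 skipped at this minute). Total = 0 + 5396 + 858 = 6254.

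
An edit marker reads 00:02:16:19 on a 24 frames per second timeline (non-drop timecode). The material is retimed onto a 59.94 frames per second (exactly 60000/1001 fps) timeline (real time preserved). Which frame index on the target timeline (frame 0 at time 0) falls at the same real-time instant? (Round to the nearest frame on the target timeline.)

Source frame index: (0×3600 + 2×60 + 16) × 24 + 19 = 3283.
Real time: 3283 / (24) = 3283/24 s.
Target frame: (3283/24) × (60000/1001) = 1172500/143 ≈ 8199.301 → 8199.

frame 8199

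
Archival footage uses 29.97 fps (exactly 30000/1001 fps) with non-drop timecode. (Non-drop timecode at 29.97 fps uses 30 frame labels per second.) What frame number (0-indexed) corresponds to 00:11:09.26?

Total seconds to the label: (0 × 3600 + 11 × 60 + 9) = 669.
Frame index = 669 × 30 + 26 = 20096.

20096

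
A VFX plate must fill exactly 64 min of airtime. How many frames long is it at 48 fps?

184320 frames

64 min = 3840 s.
Frames = 3840 × 48 = 184320.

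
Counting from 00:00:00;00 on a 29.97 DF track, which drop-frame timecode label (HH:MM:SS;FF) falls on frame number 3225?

Ten DF minutes hold 17982 frames, so frame 3225 lies in block 0 (frames 0–17981) with 3225 frames into that block.
The block's first minute is 1800 frames and the rest 1798 each; 3225 frames reaches minute 1, so 0 × 18 + 1 × 2 = 2 labels have been skipped so far.
Adding those back, label number 3225 + 2 = 3227 at 30 labels/s is 107 s + 17 f = 0 h 1 min 47 s frame 17, i.e. 00:01:47;17.

00:01:47;17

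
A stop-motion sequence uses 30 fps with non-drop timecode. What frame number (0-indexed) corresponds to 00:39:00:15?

70215

Total seconds to the label: (0 × 3600 + 39 × 60 + 0) = 2340.
Frame index = 2340 × 30 + 15 = 70215.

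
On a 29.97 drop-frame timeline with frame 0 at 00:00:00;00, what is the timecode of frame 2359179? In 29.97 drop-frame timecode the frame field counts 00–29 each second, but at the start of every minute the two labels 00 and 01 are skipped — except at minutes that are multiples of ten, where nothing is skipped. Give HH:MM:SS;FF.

Ten DF minutes hold 17982 frames, so frame 2359179 lies in block 131 (frames 2355642–2373623) with 3537 frames into that block.
The block's first minute is 1800 frames and the rest 1798 each; 3537 frames reaches minute 1, so 131 × 18 + 1 × 2 = 2360 labels have been skipped so far.
Adding those back, label number 2359179 + 2360 = 2361539 at 30 labels/s is 78717 s + 29 f = 21 h 51 min 57 s frame 29, i.e. 21:51:57;29.

21:51:57;29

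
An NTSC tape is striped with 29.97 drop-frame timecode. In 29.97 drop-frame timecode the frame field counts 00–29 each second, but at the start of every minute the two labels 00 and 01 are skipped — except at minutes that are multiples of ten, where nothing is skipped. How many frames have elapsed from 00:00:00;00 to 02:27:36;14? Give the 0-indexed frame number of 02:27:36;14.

Complete 10-minute blocks: 14, each 17982 frames → 251748.
Remaining 7 whole minutes in the current block: 1800 + 6 × 1798 = 12588 frames.
Within the current minute: 36 × 30 + 14 − 2 = 1092 (labels ;00/;01 skipped at this minute). Total = 251748 + 12588 + 1092 = 265428.

265428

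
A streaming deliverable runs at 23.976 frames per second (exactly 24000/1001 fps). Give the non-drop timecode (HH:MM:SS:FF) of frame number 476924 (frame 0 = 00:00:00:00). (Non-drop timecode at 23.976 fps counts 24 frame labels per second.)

476924 ÷ 24 = 19871 full seconds, remainder 20 frames.
19871 s = 5 h 31 min 11 s.
Timecode: 05:31:11:20.

05:31:11:20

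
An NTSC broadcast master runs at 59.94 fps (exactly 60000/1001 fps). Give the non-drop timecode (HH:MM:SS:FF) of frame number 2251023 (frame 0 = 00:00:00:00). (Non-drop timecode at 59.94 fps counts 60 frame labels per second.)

10:25:17:03

2251023 ÷ 60 = 37517 full seconds, remainder 3 frames.
37517 s = 10 h 25 min 17 s.
Timecode: 10:25:17:03.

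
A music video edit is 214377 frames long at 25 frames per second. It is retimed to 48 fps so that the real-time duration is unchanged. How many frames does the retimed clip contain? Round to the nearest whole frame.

Frames at target rate = 214377 × (48) / (25) = 10290096/25 ≈ 411603.840.
Nearest whole frame: 411604.

411604 frames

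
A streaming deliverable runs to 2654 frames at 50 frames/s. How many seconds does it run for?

Running time = 2654 / (50) = 53.08 s.

53.08 seconds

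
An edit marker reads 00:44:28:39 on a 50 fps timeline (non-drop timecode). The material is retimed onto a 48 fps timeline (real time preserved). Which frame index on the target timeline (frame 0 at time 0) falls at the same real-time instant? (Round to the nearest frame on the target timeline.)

Source frame index: (0×3600 + 44×60 + 28) × 50 + 39 = 133439.
Real time: 133439 / (50) = 133439/50 s.
Target frame: (133439/50) × (48) = 3202536/25 ≈ 128101.440 → 128101.

frame 128101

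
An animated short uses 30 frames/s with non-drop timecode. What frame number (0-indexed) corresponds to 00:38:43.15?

frame 69705

Total seconds to the label: (0 × 3600 + 38 × 60 + 43) = 2323.
Frame index = 2323 × 30 + 15 = 69705.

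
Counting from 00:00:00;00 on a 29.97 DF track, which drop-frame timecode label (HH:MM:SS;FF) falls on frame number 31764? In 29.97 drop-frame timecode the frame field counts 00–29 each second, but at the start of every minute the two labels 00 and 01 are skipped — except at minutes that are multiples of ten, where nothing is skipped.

Each 10-minute DF block holds 10 × 60 × 30 − 9 × 2 = 17982 frames. 31764 ÷ 17982 → 1 full block, remainder 13782.
Within the partial block the first minute is 1800 frames and each further minute 1798, so 7 further minute boundaries passed. Total skipped labels = 18 × 1 + 2 × 7 = 32.
Non-drop label index = 31764 + 32 = 31796; at 30 labels/s that is 00:17:39:26, i.e. DF 00:17:39;26.

00:17:39;26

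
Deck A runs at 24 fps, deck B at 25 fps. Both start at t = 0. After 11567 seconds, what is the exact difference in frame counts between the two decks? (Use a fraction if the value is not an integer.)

A emits 24 × 11567 = 277608 frames; B emits 25 × 11567 = 289175.
Difference = 11567 frames; B is ahead of A.

11567 frames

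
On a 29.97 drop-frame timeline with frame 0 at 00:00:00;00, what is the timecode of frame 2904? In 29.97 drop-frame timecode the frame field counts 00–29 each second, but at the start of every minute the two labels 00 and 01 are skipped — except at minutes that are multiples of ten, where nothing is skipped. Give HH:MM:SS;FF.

Each 10-minute DF block holds 10 × 60 × 30 − 9 × 2 = 17982 frames. 2904 ÷ 17982 → 0 full blocks, remainder 2904.
Within the partial block the first minute is 1800 frames and each further minute 1798, so 1 further minute boundary passed. Total skipped labels = 18 × 0 + 2 × 1 = 2.
Non-drop label index = 2904 + 2 = 2906; at 30 labels/s that is 00:01:36:26, i.e. DF 00:01:36;26.

00:01:36;26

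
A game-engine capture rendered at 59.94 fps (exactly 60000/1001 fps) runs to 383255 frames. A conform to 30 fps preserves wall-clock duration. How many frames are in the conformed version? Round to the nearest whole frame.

Frames at target rate = 383255 × (30) / (60000/1001) = 76727651/400 ≈ 191819.128.
Nearest whole frame: 191819.

191819 frames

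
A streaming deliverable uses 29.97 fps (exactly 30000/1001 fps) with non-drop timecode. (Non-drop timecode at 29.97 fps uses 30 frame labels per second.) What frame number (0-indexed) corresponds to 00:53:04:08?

Total seconds to the label: (0 × 3600 + 53 × 60 + 4) = 3184.
Frame index = 3184 × 30 + 8 = 95528.

frame 95528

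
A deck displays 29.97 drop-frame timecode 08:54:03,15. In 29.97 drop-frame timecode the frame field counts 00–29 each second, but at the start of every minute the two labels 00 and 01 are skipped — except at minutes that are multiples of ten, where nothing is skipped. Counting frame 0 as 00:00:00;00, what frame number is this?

960343

As if non-drop at 30 labels/s: (8 × 3600 + 54 × 60 + 3) × 30 + 15 = 961305.
Minute boundaries passed: 534; those not divisible by 10: 534 − 53 = 481; dropped labels = 2 × 481 = 962.
Actual frame index = 961305 − 962 = 960343.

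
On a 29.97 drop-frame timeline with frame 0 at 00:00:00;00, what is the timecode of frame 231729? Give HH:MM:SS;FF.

02:08:52;01

Ten DF minutes hold 17982 frames, so frame 231729 lies in block 12 (frames 215784–233765) with 15945 frames into that block.
The block's first minute is 1800 frames and the rest 1798 each; 15945 frames reaches minute 8, so 12 × 18 + 8 × 2 = 232 labels have been skipped so far.
Adding those back, label number 231729 + 232 = 231961 at 30 labels/s is 7732 s + 1 f = 2 h 8 min 52 s frame 1, i.e. 02:08:52;01.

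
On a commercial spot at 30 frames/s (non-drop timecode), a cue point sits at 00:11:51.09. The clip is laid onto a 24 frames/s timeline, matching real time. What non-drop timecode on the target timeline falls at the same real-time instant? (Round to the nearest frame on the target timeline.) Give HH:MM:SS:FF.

00:11:51:07

Source frame index: (0×3600 + 11×60 + 51) × 30 + 9 = 21339.
Real time: 21339 / (30) = 7113/10 s.
Target frame: (7113/10) × (24) = 85356/5 ≈ 17071.200 → 17071.
At 24 labels/s: frame 17071 → 00:11:51:07.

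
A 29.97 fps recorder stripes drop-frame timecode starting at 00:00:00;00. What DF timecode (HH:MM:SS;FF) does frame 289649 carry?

02:41:04;19

Ten DF minutes hold 17982 frames, so frame 289649 lies in block 16 (frames 287712–305693) with 1937 frames into that block.
The block's first minute is 1800 frames and the rest 1798 each; 1937 frames reaches minute 1, so 16 × 18 + 1 × 2 = 290 labels have been skipped so far.
Adding those back, label number 289649 + 290 = 289939 at 30 labels/s is 9664 s + 19 f = 2 h 41 min 4 s frame 19, i.e. 02:41:04;19.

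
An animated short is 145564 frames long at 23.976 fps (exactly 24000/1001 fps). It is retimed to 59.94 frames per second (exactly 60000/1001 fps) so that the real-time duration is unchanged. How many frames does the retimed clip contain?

Frames at target rate = 145564 × (60000/1001) / (24000/1001) = 363910.

363910 frames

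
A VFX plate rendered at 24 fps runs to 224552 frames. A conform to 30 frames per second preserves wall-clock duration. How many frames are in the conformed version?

280690 frames

Target frames = source frames × (target rate / source rate) = 224552 × (30)/(24) = 224552 × 5/4 = 280690.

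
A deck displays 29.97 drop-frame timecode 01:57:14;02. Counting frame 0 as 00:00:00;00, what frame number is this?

210810

Complete 10-minute blocks: 11, each 17982 frames → 197802.
Remaining 7 whole minutes in the current block: 1800 + 6 × 1798 = 12588 frames.
Within the current minute: 14 × 30 + 2 − 2 = 420 (labels ;00/;01 skipped at this minute). Total = 197802 + 12588 + 420 = 210810.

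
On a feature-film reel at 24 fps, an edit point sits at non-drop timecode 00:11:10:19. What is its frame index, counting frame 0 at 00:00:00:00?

Total seconds to the label: (0 × 3600 + 11 × 60 + 10) = 670.
Frame index = 670 × 24 + 19 = 16099.

16099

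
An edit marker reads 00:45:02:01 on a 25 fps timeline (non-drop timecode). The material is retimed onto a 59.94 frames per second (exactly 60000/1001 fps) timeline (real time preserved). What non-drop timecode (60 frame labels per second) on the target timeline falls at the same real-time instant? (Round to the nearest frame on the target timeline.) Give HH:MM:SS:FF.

Source frame index: (0×3600 + 45×60 + 2) × 25 + 1 = 67551.
Real time: 67551 / (25) = 67551/25 s.
Target frame: (67551/25) × (60000/1001) = 14738400/91 ≈ 161960.440 → 161960.
At 60 labels/s: frame 161960 → 00:44:59:20.

00:44:59:20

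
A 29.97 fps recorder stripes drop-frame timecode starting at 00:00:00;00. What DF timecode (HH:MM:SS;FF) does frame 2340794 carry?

21:41:44;16

Each 10-minute DF block holds 10 × 60 × 30 − 9 × 2 = 17982 frames. 2340794 ÷ 17982 → 130 full blocks, remainder 3134.
Within the partial block the first minute is 1800 frames and each further minute 1798, so 1 further minute boundary passed. Total skipped labels = 18 × 130 + 2 × 1 = 2342.
Non-drop label index = 2340794 + 2342 = 2343136; at 30 labels/s that is 21:41:44:16, i.e. DF 21:41:44;16.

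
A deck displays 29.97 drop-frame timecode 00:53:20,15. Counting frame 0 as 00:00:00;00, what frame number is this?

As if non-drop at 30 labels/s: (0 × 3600 + 53 × 60 + 20) × 30 + 15 = 96015.
Minute boundaries passed: 53; those not divisible by 10: 53 − 5 = 48; dropped labels = 2 × 48 = 96.
Actual frame index = 96015 − 96 = 95919.

95919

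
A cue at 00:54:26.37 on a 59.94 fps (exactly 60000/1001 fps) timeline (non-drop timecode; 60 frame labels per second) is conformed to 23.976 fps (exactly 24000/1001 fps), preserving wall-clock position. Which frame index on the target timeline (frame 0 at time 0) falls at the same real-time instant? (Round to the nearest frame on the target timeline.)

Source frame index: (0×3600 + 54×60 + 26) × 60 + 37 = 195997.
Real time: 195997 / (60000/1001) = 196192997/60000 s.
Target frame: (196192997/60000) × (24000/1001) = 391994/5 ≈ 78398.800 → 78399.

frame 78399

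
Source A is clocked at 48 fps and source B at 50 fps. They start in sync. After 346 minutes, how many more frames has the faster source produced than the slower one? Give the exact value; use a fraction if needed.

346 min = 20760 s.
A emits 48 × 20760 = 996480 frames; B emits 50 × 20760 = 1038000.
Difference = 41520 frames; B is ahead of A.

41520 frames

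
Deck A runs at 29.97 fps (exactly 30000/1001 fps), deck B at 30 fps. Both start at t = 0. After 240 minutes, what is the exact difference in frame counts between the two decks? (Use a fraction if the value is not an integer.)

432000/1001 frames

240 min = 14400 s.
A emits 30000/1001 × 14400 = 432000000/1001 frames; B emits 30 × 14400 = 432000.
Difference = 432000/1001 frames (≈ 431.5684); B is ahead of A.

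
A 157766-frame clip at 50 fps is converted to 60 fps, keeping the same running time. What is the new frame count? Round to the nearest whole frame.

Frames at target rate = 157766 × (60) / (50) = 946596/5 ≈ 189319.200.
Nearest whole frame: 189319.

189319 frames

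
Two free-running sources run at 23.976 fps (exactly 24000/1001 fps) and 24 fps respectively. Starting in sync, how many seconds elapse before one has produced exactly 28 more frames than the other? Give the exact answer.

7007/6 seconds

The gap grows by |24 − 24000/1001| = 24/1001 frames per second.
Time for a 28-frame gap: 28 ÷ (24/1001) = 7007/6 s.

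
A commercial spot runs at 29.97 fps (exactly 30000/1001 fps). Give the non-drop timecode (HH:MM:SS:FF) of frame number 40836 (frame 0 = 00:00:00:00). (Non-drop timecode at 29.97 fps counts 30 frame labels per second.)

40836 ÷ 30 = 1361 full seconds, remainder 6 frames.
1361 s = 0 h 22 min 41 s.
Timecode: 00:22:41:06.

00:22:41:06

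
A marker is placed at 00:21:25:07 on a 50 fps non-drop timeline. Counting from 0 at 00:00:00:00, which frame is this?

64257

Total seconds to the label: (0 × 3600 + 21 × 60 + 25) = 1285.
Frame index = 1285 × 50 + 7 = 64257.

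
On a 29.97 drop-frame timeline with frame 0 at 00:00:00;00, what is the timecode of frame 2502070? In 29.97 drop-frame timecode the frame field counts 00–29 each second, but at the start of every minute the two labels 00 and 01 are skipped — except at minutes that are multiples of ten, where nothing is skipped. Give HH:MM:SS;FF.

Ten DF minutes hold 17982 frames, so frame 2502070 lies in block 139 (frames 2499498–2517479) with 2572 frames into that block.
The block's first minute is 1800 frames and the rest 1798 each; 2572 frames reaches minute 1, so 139 × 18 + 1 × 2 = 2504 labels have been skipped so far.
Adding those back, label number 2502070 + 2504 = 2504574 at 30 labels/s is 83485 s + 24 f = 23 h 11 min 25 s frame 24, i.e. 23:11:25;24.

23:11:25;24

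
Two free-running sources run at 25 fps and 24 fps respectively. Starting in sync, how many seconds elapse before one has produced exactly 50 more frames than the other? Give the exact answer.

50 seconds

The gap grows by |24 − 25| = 1 frame per second.
Time for a 50-frame gap: 50 ÷ (1) = 50 s.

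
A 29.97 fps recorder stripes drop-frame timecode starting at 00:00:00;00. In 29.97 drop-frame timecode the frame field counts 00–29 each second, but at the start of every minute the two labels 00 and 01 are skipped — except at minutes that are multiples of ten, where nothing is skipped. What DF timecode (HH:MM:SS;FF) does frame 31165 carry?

Each 10-minute DF block holds 10 × 60 × 30 − 9 × 2 = 17982 frames. 31165 ÷ 17982 → 1 full block, remainder 13183.
Within the partial block the first minute is 1800 frames and each further minute 1798, so 7 further minute boundaries passed. Total skipped labels = 18 × 1 + 2 × 7 = 32.
Non-drop label index = 31165 + 32 = 31197; at 30 labels/s that is 00:17:19:27, i.e. DF 00:17:19;27.

00:17:19;27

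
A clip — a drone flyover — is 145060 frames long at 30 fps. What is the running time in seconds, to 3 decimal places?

Running time = 145060 × 1/30 = 14506/3 s ≈ 4835.333 s.

4835.333 seconds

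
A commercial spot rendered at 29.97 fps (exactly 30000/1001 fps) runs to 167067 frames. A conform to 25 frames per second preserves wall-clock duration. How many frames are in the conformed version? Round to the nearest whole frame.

139362 frames

Frames at target rate = 167067 × (25) / (30000/1001) = 55744689/400 ≈ 139361.723.
Nearest whole frame: 139362.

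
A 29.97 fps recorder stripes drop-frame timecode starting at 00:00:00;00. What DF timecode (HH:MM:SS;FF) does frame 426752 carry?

03:57:19;10

Each 10-minute DF block holds 10 × 60 × 30 − 9 × 2 = 17982 frames. 426752 ÷ 17982 → 23 full blocks, remainder 13166.
Within the partial block the first minute is 1800 frames and each further minute 1798, so 7 further minute boundaries passed. Total skipped labels = 18 × 23 + 2 × 7 = 428.
Non-drop label index = 426752 + 428 = 427180; at 30 labels/s that is 03:57:19:10, i.e. DF 03:57:19;10.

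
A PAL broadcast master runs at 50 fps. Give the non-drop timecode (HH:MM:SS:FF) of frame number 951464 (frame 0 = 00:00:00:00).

951464 ÷ 50 = 19029 full seconds, remainder 14 frames.
19029 s = 5 h 17 min 9 s.
Timecode: 05:17:09:14.

05:17:09:14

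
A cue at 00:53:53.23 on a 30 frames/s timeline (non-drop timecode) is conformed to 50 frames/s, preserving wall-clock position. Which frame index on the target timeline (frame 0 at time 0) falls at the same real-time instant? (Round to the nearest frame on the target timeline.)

Source frame index: (0×3600 + 53×60 + 53) × 30 + 23 = 97013.
Real time: 97013 / (30) = 97013/30 s.
Target frame: (97013/30) × (50) = 485065/3 ≈ 161688.333 → 161688.

frame 161688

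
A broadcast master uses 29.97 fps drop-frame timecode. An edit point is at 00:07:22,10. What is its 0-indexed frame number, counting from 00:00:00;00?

Complete 10-minute blocks: 0, each 17982 frames → 0.
Remaining 7 whole minutes in the current block: 1800 + 6 × 1798 = 12588 frames.
Within the current minute: 22 × 30 + 10 − 2 = 668 (labels ;00/;01 skipped at this minute). Total = 0 + 12588 + 668 = 13256.

13256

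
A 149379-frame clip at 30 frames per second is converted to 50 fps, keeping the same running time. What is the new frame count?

Frames at target rate = 149379 × (50) / (30) = 248965.

248965 frames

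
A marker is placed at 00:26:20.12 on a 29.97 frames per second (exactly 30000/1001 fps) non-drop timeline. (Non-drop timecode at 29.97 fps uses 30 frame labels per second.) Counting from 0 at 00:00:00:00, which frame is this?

Total seconds to the label: (0 × 3600 + 26 × 60 + 20) = 1580.
Frame index = 1580 × 30 + 12 = 47412.

frame 47412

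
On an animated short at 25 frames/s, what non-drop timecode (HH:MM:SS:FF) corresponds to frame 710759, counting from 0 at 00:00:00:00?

710759 ÷ 25 = 28430 full seconds, remainder 9 frames.
28430 s = 7 h 53 min 50 s.
Timecode: 07:53:50:09.

07:53:50:09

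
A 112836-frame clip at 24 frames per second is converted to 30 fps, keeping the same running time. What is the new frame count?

141045 frames

Target frames = source frames × (target rate / source rate) = 112836 × (30)/(24) = 112836 × 5/4 = 141045.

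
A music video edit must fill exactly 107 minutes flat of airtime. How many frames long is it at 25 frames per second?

107 min = 6420 s.
Frames = 6420 × 25 = 160500.

160500 frames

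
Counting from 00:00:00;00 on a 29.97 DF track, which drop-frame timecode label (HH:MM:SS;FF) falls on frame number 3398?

Ten DF minutes hold 17982 frames, so frame 3398 lies in block 0 (frames 0–17981) with 3398 frames into that block.
The block's first minute is 1800 frames and the rest 1798 each; 3398 frames reaches minute 1, so 0 × 18 + 1 × 2 = 2 labels have been skipped so far.
Adding those back, label number 3398 + 2 = 3400 at 30 labels/s is 113 s + 10 f = 0 h 1 min 53 s frame 10, i.e. 00:01:53;10.

00:01:53;10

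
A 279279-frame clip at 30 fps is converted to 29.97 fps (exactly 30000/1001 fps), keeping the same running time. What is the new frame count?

Target frames = source frames × (target rate / source rate) = 279279 × (30000/1001)/(30) = 279279 × 1000/1001 = 279000.

279000 frames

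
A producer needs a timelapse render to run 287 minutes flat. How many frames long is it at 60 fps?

287 min = 17220 s.
Frames = 17220 × 60 = 1033200.

1033200 frames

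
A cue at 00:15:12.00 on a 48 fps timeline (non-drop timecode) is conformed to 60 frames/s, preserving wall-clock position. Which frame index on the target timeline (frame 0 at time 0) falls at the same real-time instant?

Source frame index: (0×3600 + 15×60 + 12) × 48 + 0 = 43776.
Real time: 43776 / (48) = 912 s.
Target frame: (912) × (60) = 54720.

frame 54720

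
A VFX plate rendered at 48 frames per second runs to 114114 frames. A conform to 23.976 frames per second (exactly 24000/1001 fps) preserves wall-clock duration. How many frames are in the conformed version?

57000 frames

Target frames = source frames × (target rate / source rate) = 114114 × (24000/1001)/(48) = 114114 × 500/1001 = 57000.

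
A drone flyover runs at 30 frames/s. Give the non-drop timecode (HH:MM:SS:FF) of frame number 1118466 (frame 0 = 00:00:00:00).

10:21:22:06

1118466 ÷ 30 = 37282 full seconds, remainder 6 frames.
37282 s = 10 h 21 min 22 s.
Timecode: 10:21:22:06.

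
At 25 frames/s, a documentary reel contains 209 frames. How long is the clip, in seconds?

8.36 seconds

Running time = 209 / (25) = 8.36 s.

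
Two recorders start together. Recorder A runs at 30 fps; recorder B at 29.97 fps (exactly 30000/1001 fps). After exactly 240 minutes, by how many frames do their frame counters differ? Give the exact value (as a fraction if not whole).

240 min = 14400 s.
A emits 30 × 14400 = 432000 frames; B emits 30000/1001 × 14400 = 432000000/1001.
Difference = 432000/1001 frames (≈ 431.5684); B is behind A.

432000/1001 frames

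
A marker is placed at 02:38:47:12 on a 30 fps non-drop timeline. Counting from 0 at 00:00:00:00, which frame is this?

285822

Total seconds to the label: (2 × 3600 + 38 × 60 + 47) = 9527.
Frame index = 9527 × 30 + 12 = 285822.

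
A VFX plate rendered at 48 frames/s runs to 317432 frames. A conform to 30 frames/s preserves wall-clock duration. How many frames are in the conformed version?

Target frames = source frames × (target rate / source rate) = 317432 × (30)/(48) = 317432 × 5/8 = 198395.

198395 frames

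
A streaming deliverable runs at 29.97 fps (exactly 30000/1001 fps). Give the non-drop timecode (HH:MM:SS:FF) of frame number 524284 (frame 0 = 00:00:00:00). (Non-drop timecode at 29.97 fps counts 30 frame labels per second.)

04:51:16:04

524284 ÷ 30 = 17476 full seconds, remainder 4 frames.
17476 s = 4 h 51 min 16 s.
Timecode: 04:51:16:04.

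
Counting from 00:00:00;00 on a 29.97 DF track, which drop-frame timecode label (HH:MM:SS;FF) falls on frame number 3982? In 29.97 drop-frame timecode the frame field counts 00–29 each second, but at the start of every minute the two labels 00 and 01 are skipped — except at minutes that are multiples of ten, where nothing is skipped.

Ten DF minutes hold 17982 frames, so frame 3982 lies in block 0 (frames 0–17981) with 3982 frames into that block.
The block's first minute is 1800 frames and the rest 1798 each; 3982 frames reaches minute 2, so 0 × 18 + 2 × 2 = 4 labels have been skipped so far.
Adding those back, label number 3982 + 4 = 3986 at 30 labels/s is 132 s + 26 f = 0 h 2 min 12 s frame 26, i.e. 00:02:12;26.

00:02:12;26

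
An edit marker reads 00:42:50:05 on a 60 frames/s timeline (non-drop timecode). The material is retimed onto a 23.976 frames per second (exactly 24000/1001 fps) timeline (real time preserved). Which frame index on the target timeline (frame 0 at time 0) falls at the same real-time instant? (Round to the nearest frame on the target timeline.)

Source frame index: (0×3600 + 42×60 + 50) × 60 + 5 = 154205.
Real time: 154205 / (60) = 30841/12 s.
Target frame: (30841/12) × (24000/1001) = 61682000/1001 ≈ 61620.380 → 61620.

frame 61620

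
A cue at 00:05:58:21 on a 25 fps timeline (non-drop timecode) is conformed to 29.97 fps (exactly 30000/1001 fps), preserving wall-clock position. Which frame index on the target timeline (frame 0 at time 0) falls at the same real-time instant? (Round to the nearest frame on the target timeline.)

frame 10754

Source frame index: (0×3600 + 5×60 + 58) × 25 + 21 = 8971.
Real time: 8971 / (25) = 8971/25 s.
Target frame: (8971/25) × (30000/1001) = 10765200/1001 ≈ 10754.446 → 10754.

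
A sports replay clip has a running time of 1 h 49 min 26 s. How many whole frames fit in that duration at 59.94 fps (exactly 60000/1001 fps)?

393566 frames

1 h 49 min 26 s = 6566 s.
Frames = 6566 × 60000/1001 = 56280000/143 ≈ 393566.4336.
Complete frames: 393566.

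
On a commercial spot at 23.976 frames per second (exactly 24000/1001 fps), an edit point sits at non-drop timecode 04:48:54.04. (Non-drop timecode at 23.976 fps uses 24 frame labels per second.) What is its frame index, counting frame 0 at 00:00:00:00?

Total seconds to the label: (4 × 3600 + 48 × 60 + 54) = 17334.
Frame index = 17334 × 24 + 4 = 416020.

frame 416020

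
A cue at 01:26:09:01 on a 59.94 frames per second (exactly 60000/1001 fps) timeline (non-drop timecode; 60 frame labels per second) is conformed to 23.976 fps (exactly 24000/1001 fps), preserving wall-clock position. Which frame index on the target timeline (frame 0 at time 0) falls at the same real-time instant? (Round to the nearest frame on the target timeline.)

frame 124056

Source frame index: (1×3600 + 26×60 + 9) × 60 + 1 = 310141.
Real time: 310141 / (60000/1001) = 310451141/60000 s.
Target frame: (310451141/60000) × (24000/1001) = 620282/5 ≈ 124056.400 → 124056.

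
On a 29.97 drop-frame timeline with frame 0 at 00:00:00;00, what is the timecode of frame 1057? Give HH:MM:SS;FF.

Each 10-minute DF block holds 10 × 60 × 30 − 9 × 2 = 17982 frames. 1057 ÷ 17982 → 0 full blocks, remainder 1057.
Within the partial block the first minute is 1800 frames and each further minute 1798, so 0 further minute boundaries passed. Total skipped labels = 18 × 0 + 2 × 0 = 0.
Non-drop label index = 1057 + 0 = 1057; at 30 labels/s that is 00:00:35:07, i.e. DF 00:00:35;07.

00:00:35;07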